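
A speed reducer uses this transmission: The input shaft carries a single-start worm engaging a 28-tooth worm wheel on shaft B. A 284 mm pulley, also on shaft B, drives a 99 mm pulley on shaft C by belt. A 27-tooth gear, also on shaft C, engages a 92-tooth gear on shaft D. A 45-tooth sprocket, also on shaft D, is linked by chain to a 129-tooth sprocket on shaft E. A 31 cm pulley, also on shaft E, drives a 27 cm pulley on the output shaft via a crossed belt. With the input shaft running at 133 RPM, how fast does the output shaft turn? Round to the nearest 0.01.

1.60 RPM

Worm: ratio = 28/1 = 28, so shaft B turns at 133 / 28 = 4.75 RPM.
Belt: ratio = 99/284 = 0.34859, so shaft C turns at 4.75 / 0.34859 = 13.626 RPM.
Gear mesh: ratio = 92/27 = 3.4074, so shaft D turns at 13.626 / 3.4074 = 3.999 RPM.
Chain: ratio = 129/45 = 2.8667, so shaft E turns at 3.999 / 2.8667 = 1.395 RPM.
Belt: ratio = 27/31 = 0.87097, so the output shaft turns at 1.395 / 0.87097 = 1.6017 RPM.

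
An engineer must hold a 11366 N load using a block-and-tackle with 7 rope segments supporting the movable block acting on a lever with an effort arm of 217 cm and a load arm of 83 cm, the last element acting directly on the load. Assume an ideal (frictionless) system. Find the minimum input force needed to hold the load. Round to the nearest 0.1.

Block-and-tackle MA = number of supporting rope parts = 7.
Lever MA = effort arm / load arm = 217/83 = 2.6145.
Combined ideal MA = 7 × 2.6145 = 18.301.
Effort = load / MA = 11366 / 18.301 = 621.05 N.

621.1 N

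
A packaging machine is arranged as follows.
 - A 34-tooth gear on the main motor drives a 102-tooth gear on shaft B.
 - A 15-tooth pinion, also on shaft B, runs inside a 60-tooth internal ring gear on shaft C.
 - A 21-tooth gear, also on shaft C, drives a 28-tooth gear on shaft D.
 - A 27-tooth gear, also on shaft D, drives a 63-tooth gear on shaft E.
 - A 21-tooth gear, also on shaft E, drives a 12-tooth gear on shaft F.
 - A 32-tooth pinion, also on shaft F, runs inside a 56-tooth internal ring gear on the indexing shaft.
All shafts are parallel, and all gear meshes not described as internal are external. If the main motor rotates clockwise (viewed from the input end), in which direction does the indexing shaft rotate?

the main motor → shaft B: external mesh, 1 reversal → CCW.
shaft B → shaft C: internal mesh, same direction → CCW.
shaft C → shaft D: external mesh, 1 reversal → CW.
shaft D → shaft E: external mesh, 1 reversal → CCW.
shaft E → shaft F: external mesh, 1 reversal → CW.
shaft F → the indexing shaft: internal mesh, same direction → CW.
4 reversals in total — an even number — so the indexing shaft turns the same way as the main motor.

clockwise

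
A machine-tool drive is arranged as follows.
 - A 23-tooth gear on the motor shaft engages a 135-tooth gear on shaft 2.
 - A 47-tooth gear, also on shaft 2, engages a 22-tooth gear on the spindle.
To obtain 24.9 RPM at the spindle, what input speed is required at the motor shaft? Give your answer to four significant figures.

68.41 RPM

Overall ratio R = 5.8696 × 0.46809 = 2.7475.
Required input speed = output speed × R = 24.9 × 2.7475 = 68.412 RPM.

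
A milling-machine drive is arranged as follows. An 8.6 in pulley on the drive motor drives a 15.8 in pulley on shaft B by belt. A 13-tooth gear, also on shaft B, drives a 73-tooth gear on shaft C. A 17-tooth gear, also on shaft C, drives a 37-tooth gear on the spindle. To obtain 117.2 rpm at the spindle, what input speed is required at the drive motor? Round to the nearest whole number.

2632 rpm

Overall ratio R = 1.8372 × 5.6154 × 2.1765 = 22.454.
Required input speed = output speed × R = 117.2 × 22.454 = 2631.6 rpm.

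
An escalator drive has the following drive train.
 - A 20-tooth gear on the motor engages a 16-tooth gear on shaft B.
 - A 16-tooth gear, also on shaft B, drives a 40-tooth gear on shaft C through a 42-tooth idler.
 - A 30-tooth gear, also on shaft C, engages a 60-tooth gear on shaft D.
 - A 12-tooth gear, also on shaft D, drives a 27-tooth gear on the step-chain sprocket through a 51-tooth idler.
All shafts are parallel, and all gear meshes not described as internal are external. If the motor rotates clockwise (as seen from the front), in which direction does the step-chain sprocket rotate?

clockwise

the motor → shaft B: external mesh, 1 reversal → CCW.
shaft B → shaft C: driver → idler → driven is 2 external meshes, 2 reversals → CCW.
shaft C → shaft D: external mesh, 1 reversal → CW.
shaft D → the step-chain sprocket: driver → idler → driven is 2 external meshes, 2 reversals → CW.
6 reversals in total — an even number — so the step-chain sprocket turns the same way as the motor.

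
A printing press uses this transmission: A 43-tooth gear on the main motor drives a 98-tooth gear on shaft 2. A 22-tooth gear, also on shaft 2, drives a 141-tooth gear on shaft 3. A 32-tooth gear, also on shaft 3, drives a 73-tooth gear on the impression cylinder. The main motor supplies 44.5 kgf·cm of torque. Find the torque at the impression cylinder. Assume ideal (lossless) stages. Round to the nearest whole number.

After the gear mesh (98/43): 44.5 × 2.2791 = 101.42 kgf·cm
After the gear mesh (141/22): 101.42 × 6.4091 = 650 kgf·cm
After the gear mesh (73/32): 650 × 2.2812 = 1482.8 kgf·cm

1483 kgf·cm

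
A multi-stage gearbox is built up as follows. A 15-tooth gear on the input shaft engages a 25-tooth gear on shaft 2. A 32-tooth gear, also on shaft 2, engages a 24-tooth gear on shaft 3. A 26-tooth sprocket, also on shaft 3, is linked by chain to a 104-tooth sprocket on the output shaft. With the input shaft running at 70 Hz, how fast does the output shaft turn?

gear mesh 25/15 = 1.6667 → 70/1.6667 = 42 Hz
gear mesh 24/32 = 0.75 → 42/0.75 = 56 Hz
chain 104/26 = 4 → 56/4 = 14 Hz

14 Hz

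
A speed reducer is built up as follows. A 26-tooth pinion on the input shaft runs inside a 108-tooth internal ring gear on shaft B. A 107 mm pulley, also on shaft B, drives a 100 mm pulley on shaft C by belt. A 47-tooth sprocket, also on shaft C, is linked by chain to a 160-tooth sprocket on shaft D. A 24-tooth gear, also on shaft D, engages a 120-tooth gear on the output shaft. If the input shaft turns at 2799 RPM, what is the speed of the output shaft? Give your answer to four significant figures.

Internal gear: ratio = 108/26 = 4.1538, so shaft B turns at 2799 / 4.1538 = 673.83 RPM.
Belt: ratio = 100/107 = 0.93458, so shaft C turns at 673.83 / 0.93458 = 721 RPM.
Chain: ratio = 160/47 = 3.4043, so shaft D turns at 721 / 3.4043 = 211.79 RPM.
Gear mesh: ratio = 120/24 = 5, so the output shaft turns at 211.79 / 5 = 42.359 RPM.

42.36 RPM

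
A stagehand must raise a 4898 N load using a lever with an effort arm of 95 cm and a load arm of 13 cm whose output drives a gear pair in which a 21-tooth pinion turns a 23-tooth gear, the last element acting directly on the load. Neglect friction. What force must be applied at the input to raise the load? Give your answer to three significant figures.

Lever MA = effort arm / load arm = 95/13 = 7.3077.
Gear pair MA = 23/21 = 1.0952.
Combined ideal MA = 7.3077 × 1.0952 = 8.0037.
Effort = load / MA = 4898 / 8.0037 = 611.97 N.

612 N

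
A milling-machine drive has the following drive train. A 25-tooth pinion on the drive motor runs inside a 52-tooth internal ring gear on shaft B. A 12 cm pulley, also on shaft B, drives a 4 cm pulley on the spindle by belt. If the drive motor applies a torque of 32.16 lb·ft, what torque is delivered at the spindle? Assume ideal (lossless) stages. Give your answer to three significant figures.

Internal gear: ratio = 52/25 = 2.08; torque at shaft B = 32.16 × 2.08 = 66.893 lb·ft.
Belt: ratio = 4/12 = 0.33333; torque at the spindle = 66.893 × 0.33333 = 22.298 lb·ft.

22.3 lb·ft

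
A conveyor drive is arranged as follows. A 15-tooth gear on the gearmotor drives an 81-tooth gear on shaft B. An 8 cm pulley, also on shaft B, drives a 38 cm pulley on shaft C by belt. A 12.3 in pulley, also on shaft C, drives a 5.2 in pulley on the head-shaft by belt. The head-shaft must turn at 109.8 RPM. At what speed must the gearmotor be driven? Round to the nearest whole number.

Overall ratio R = 5.4 × 4.75 × 0.42276 = 10.844.
Required input speed = output speed × R = 109.8 × 10.844 = 1190.7 RPM.

1191 RPM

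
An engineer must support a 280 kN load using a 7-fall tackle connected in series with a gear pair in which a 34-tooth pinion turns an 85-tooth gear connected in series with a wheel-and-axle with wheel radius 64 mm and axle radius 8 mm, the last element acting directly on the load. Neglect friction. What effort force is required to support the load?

2 kN

Block-and-tackle MA = number of supporting rope parts = 7.
Gear pair MA = 85/34 = 2.5.
Wheel-and-axle MA = R/r = 64/8 = 8.
Combined ideal MA = 7 × 2.5 × 8 = 140.
Effort = load / MA = 280 / 140 = 2 kN.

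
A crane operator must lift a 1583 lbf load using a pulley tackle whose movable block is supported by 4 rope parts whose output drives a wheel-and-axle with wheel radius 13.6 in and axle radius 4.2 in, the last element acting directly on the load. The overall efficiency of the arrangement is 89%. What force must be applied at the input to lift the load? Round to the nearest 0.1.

137.3 lbf

Block-and-tackle MA = number of supporting rope parts = 4.
Wheel-and-axle MA = R/r = 13.6/4.2 = 3.2381.
Combined ideal MA = 4 × 3.2381 = 12.952.
Actual MA = 12.952 × 0.89 = 11.528.
Effort = load / actual MA = 1583 / 11.528 = 137.32 lbf.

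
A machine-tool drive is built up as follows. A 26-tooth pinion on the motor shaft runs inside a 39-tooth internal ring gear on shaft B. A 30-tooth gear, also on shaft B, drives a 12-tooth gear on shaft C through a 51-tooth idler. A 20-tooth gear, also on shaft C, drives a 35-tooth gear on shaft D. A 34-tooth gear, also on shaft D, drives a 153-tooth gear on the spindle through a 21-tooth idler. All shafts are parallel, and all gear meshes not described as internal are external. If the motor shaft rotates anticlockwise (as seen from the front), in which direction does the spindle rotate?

clockwise

the motor shaft → shaft B: internal mesh, same direction → CCW.
shaft B → shaft C: driver → idler → driven is 2 external meshes, 2 reversals → CCW.
shaft C → shaft D: external mesh, 1 reversal → CW.
shaft D → the spindle: driver → idler → driven is 2 external meshes, 2 reversals → CW.
5 reversals in total — an odd number — so the spindle turns opposite to the motor shaft.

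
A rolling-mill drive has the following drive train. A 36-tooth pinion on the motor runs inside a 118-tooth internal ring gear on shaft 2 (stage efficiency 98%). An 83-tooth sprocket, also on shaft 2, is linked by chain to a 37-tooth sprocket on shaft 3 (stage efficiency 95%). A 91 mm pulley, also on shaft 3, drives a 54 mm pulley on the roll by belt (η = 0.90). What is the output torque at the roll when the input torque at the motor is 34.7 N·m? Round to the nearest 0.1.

After the internal gear (118/36): 34.7 × 3.2778 × 0.98 = 111.46 N·m
After the chain (37/83): 111.46 × 0.44578 × 0.95 = 47.204 N·m
After the belt (54/91): 47.204 × 0.59341 × 0.90 = 25.21 N·m

25.2 N·m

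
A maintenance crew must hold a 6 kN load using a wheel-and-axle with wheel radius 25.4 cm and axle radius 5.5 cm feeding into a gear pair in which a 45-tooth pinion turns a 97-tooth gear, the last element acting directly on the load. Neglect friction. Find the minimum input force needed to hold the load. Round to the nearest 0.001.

Wheel-and-axle MA = R/r = 25.4/5.5 = 4.6182.
Gear pair MA = 97/45 = 2.1556.
Combined ideal MA = 4.6182 × 2.1556 = 9.9547.
Effort = load / MA = 6 / 9.9547 = 0.60273 kN.

0.603 kN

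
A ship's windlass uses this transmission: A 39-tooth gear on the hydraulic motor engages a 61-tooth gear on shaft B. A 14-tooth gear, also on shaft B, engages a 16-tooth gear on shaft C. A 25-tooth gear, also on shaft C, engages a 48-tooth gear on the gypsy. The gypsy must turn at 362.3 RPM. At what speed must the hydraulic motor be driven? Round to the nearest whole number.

Overall ratio R = 1.5641 × 1.1429 × 1.92 = 3.4321.
Required input speed = output speed × R = 362.3 × 3.4321 = 1243.4 RPM.

1243 RPM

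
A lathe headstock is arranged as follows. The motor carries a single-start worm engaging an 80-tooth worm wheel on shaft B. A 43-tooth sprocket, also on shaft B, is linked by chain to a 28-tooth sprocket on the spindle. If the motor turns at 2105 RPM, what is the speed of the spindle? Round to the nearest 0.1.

40.4 RPM

worm 80/1 = 80 → 2105/80 = 26.312 RPM
chain 28/43 = 0.65116 → 26.312/0.65116 = 40.408 RPM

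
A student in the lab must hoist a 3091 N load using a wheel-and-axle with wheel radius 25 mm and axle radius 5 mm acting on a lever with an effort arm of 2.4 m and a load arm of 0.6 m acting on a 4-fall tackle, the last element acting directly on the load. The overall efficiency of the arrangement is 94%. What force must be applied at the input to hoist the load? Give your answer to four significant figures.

41.10 N

Wheel-and-axle MA = R/r = 25/5 = 5.
Lever MA = effort arm / load arm = 2.4/0.6 = 4.
Block-and-tackle MA = number of supporting rope parts = 4.
Combined ideal MA = 5 × 4 × 4 = 80.
Actual MA = 80 × 0.94 = 75.2.
Effort = load / actual MA = 3091 / 75.2 = 41.104 N.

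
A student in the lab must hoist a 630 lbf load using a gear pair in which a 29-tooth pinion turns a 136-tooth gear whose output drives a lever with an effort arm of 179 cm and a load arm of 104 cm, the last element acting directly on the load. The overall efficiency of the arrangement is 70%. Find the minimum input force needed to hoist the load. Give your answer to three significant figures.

112 lbf

Gear pair MA = 136/29 = 4.6897.
Lever MA = effort arm / load arm = 179/104 = 1.7212.
Combined ideal MA = 4.6897 × 1.7212 = 8.0716.
Actual MA = 8.0716 × 0.70 = 5.6501.
Effort = load / actual MA = 630 / 5.6501 = 111.5 lbf.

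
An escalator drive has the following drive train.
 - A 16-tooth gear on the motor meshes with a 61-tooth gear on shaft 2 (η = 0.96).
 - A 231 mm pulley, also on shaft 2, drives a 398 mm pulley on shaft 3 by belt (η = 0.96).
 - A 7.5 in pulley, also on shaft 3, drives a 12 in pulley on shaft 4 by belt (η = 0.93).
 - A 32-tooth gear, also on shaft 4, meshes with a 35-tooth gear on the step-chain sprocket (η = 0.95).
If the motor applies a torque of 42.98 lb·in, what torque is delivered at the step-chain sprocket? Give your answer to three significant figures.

After the gear mesh (61/16): 42.98 × 3.8125 × 0.96 = 157.31 lb·in
After the belt (398/231): 157.31 × 1.7229 × 0.96 = 260.19 lb·in
After the belt (12/7.5): 260.19 × 1.6 × 0.93 = 387.16 lb·in
After the gear mesh (35/32): 387.16 × 1.0938 × 0.95 = 402.29 lb·in

402 lb·in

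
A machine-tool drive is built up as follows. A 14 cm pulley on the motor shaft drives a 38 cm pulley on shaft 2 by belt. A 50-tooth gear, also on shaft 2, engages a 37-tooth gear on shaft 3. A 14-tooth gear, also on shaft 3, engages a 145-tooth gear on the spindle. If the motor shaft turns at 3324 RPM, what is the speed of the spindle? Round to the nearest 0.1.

159.8 RPM

belt 38/14 = 2.7143 → 3324/2.7143 = 1224.6 RPM
gear mesh 37/50 = 0.74 → 1224.6/0.74 = 1654.9 RPM
gear mesh 145/14 = 10.357 → 1654.9/10.357 = 159.78 RPM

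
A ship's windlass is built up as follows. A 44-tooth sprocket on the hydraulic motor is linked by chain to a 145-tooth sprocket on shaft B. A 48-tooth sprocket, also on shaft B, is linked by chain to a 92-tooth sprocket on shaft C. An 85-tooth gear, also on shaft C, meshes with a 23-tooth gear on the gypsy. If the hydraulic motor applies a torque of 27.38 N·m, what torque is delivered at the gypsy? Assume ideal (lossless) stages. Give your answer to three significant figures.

Chain: ratio = 145/44 = 3.2955; torque at shaft B = 27.38 × 3.2955 = 90.23 N·m.
Chain: ratio = 92/48 = 1.9167; torque at shaft C = 90.23 × 1.9167 = 172.94 N·m.
Gear mesh: ratio = 23/85 = 0.27059; torque at the gypsy = 172.94 × 0.27059 = 46.796 N·m.

46.8 N·m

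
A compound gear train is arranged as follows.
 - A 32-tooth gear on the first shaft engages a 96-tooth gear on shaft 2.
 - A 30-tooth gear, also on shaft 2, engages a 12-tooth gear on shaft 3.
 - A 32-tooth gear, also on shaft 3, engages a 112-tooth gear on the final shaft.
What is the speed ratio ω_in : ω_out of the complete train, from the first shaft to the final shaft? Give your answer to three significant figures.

4.20

Each stage contributes driven/driver: gear mesh 96/32 = 3, gear mesh 12/30 = 0.4, gear mesh 112/32 = 3.5.
Overall: 3 × 0.4 × 3.5 = 4.2.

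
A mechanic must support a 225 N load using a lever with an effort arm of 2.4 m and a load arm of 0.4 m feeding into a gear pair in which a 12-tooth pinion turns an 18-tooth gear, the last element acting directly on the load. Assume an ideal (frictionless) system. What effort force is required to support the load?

25 N

Lever MA = effort arm / load arm = 2.4/0.4 = 6.
Gear pair MA = 18/12 = 1.5.
Combined ideal MA = 6 × 1.5 = 9.
Effort = load / MA = 225 / 9 = 25 N.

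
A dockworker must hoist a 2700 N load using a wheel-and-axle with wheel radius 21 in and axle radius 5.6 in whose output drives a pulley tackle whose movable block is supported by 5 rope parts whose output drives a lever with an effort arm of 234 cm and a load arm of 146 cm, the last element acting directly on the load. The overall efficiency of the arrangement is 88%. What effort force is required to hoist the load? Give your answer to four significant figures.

Wheel-and-axle MA = R/r = 21/5.6 = 3.75.
Block-and-tackle MA = number of supporting rope parts = 5.
Lever MA = effort arm / load arm = 234/146 = 1.6027.
Combined ideal MA = 3.75 × 5 × 1.6027 = 30.051.
Actual MA = 30.051 × 0.88 = 26.445.
Effort = load / actual MA = 2700 / 26.445 = 102.1 N.

102.1 N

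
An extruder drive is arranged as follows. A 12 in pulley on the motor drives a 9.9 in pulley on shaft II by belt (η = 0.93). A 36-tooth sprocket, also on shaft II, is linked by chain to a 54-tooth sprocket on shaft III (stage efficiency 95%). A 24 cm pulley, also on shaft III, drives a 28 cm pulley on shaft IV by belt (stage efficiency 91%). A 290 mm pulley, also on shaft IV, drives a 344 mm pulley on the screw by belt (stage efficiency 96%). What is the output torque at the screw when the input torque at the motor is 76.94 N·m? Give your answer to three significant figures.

Belt: ratio = 9.9/12 = 0.825; torque at shaft II = 76.94 × 0.825 × 0.93 = 59.032 N·m.
Chain: ratio = 54/36 = 1.5; torque at shaft III = 59.032 × 1.5 × 0.95 = 84.121 N·m.
Belt: ratio = 28/24 = 1.1667; torque at shaft IV = 84.121 × 1.1667 × 0.91 = 89.308 N·m.
Belt: ratio = 344/290 = 1.1862; torque at the screw = 89.308 × 1.1862 × 0.96 = 101.7 N·m.

102 N·m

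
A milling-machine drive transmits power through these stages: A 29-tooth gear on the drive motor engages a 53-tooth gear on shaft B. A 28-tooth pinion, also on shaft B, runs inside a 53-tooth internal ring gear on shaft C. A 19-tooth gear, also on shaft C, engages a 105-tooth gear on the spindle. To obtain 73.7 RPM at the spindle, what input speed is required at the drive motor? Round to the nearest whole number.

1409 RPM

Overall ratio R = 1.8276 × 1.8929 × 5.5263 = 19.118.
Required input speed = output speed × R = 73.7 × 19.118 = 1409 RPM.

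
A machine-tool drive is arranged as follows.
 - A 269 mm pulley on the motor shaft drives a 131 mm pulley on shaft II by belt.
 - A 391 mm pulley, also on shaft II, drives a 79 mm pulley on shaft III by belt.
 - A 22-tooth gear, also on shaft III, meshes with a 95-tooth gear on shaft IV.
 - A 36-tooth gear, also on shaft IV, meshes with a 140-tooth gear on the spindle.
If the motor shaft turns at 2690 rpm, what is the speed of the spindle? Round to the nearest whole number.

1628 rpm

the motor shaft → shaft II (belt, 131/269): 2690 ÷ 0.48699 = 5523.7 rpm
shaft II → shaft III (belt, 79/391): 5523.7 ÷ 0.20205 = 27339 rpm
shaft III → shaft IV (gear mesh, 95/22): 27339 ÷ 4.3182 = 6331.1 rpm
shaft IV → the spindle (gear mesh, 140/36): 6331.1 ÷ 3.8889 = 1628 rpm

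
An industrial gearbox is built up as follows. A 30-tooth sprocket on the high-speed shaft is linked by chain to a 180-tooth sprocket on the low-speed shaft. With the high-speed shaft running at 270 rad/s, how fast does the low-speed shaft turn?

the high-speed shaft → the low-speed shaft (chain, 180/30): 270 ÷ 6 = 45 rad/s

45 rad/s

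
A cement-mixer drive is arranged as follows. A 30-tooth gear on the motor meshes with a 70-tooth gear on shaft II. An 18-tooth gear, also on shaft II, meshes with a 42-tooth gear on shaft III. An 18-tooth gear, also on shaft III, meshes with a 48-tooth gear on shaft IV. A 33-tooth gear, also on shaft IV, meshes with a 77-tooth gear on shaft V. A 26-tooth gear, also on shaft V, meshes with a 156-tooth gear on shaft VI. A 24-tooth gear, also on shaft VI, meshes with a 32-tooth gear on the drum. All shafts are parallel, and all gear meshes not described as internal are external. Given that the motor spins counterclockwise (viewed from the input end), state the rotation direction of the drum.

the motor → shaft II: external mesh, 1 reversal → CW.
shaft II → shaft III: external mesh, 1 reversal → CCW.
shaft III → shaft IV: external mesh, 1 reversal → CW.
shaft IV → shaft V: external mesh, 1 reversal → CCW.
shaft V → shaft VI: external mesh, 1 reversal → CW.
shaft VI → the drum: external mesh, 1 reversal → CCW.
6 reversals in total — an even number — so the drum turns the same way as the motor.

counterclockwise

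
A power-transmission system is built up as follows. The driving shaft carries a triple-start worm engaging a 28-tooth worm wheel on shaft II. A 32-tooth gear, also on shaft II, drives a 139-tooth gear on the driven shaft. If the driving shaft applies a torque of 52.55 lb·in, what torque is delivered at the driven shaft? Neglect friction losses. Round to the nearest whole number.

2130 lb·in

After the worm (28/3): 52.55 × 9.3333 = 490.47 lb·in
After the gear mesh (139/32): 490.47 × 4.3438 = 2130.5 lb·in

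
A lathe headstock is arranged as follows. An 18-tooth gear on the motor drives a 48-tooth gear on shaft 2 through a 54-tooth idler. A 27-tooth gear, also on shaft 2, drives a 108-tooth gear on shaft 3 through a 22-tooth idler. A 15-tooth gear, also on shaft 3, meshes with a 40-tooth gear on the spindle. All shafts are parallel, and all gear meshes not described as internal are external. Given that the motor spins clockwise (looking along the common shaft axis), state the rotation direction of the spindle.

counterclockwise

the motor → shaft 2: driver → idler → driven is 2 external meshes, 2 reversals → CW.
shaft 2 → shaft 3: driver → idler → driven is 2 external meshes, 2 reversals → CW.
shaft 3 → the spindle: external mesh, 1 reversal → CCW.
5 reversals in total — an odd number — so the spindle turns opposite to the motor.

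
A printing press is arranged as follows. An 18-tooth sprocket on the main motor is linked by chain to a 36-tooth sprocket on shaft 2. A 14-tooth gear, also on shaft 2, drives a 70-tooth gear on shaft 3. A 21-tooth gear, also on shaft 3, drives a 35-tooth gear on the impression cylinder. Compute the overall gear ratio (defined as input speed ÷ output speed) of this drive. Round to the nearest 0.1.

16.7

Each stage contributes driven/driver: chain 36/18 = 2, gear mesh 70/14 = 5, gear mesh 35/21 = 1.6667.
Overall: 2 × 5 × 1.6667 = 16.667.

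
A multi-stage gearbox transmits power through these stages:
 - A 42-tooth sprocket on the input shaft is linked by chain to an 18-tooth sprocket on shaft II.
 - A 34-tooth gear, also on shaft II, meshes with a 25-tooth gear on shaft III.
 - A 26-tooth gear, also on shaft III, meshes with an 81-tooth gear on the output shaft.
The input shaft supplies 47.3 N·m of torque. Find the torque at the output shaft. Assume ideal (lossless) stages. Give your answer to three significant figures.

46.4 N·m

Chain: ratio = 18/42 = 0.42857; torque at shaft II = 47.3 × 0.42857 = 20.271 N·m.
Gear mesh: ratio = 25/34 = 0.73529; torque at shaft III = 20.271 × 0.73529 = 14.905 N·m.
Gear mesh: ratio = 81/26 = 3.1154; torque at the output shaft = 14.905 × 3.1154 = 46.436 N·m.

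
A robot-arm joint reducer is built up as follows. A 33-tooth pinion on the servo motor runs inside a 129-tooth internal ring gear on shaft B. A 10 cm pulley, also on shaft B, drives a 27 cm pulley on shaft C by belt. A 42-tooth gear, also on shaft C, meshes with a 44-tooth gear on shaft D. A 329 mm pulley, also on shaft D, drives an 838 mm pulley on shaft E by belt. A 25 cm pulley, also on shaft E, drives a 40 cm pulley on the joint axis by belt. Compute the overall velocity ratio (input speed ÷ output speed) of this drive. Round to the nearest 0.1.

Each stage contributes driven/driver: internal gear 129/33 = 3.9091, belt 27/10 = 2.7, gear mesh 44/42 = 1.0476, belt 838/329 = 2.5471, belt 40/25 = 1.6.
Overall: 3.9091 × 2.7 × 1.0476 × 2.5471 × 1.6 = 45.062.

45.1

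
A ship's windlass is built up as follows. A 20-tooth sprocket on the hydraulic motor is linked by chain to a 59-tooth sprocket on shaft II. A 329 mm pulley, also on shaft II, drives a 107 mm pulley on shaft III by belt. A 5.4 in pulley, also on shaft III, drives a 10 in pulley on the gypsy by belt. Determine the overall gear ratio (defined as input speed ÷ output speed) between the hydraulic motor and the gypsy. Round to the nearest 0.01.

Each stage contributes driven/driver: chain 59/20 = 2.95, belt 107/329 = 0.32523, belt 10/5.4 = 1.8519.
Overall: 2.95 × 0.32523 × 1.8519 = 1.7767.

1.78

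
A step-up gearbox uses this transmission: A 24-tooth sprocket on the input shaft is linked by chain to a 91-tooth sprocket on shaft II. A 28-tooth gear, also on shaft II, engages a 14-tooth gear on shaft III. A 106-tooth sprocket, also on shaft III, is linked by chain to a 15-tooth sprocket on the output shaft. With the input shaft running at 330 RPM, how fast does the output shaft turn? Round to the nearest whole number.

chain 91/24 = 3.7917 → 330/3.7917 = 87.033 RPM
gear mesh 14/28 = 0.5 → 87.033/0.5 = 174.07 RPM
chain 15/106 = 0.14151 → 174.07/0.14151 = 1230.1 RPM

1230 RPM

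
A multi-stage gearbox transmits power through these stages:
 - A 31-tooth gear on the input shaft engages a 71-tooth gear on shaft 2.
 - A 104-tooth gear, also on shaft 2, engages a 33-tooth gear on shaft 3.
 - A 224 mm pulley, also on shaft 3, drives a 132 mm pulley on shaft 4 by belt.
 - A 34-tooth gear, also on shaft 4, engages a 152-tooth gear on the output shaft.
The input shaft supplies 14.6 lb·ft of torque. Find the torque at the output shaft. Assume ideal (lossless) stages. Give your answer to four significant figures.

27.95 lb·ft

Gear mesh: ratio = 71/31 = 2.2903; torque at shaft 2 = 14.6 × 2.2903 = 33.439 lb·ft.
Gear mesh: ratio = 33/104 = 0.31731; torque at shaft 3 = 33.439 × 0.31731 = 10.61 lb·ft.
Belt: ratio = 132/224 = 0.58929; torque at shaft 4 = 10.61 × 0.58929 = 6.2525 lb·ft.
Gear mesh: ratio = 152/34 = 4.4706; torque at the output shaft = 6.2525 × 4.4706 = 27.953 lb·ft.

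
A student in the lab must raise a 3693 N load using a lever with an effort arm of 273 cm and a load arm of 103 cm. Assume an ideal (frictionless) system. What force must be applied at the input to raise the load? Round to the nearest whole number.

Lever MA = effort arm / load arm = 273/103 = 2.6505.
Effort = load / MA = 3693 / 2.6505 = 1393.3 N.

1393 N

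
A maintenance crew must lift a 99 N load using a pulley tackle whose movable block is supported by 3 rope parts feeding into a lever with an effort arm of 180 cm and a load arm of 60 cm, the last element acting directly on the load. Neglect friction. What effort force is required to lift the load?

11 N

Block-and-tackle MA = number of supporting rope parts = 3.
Lever MA = effort arm / load arm = 180/60 = 3.
Combined ideal MA = 3 × 3 = 9.
Effort = load / MA = 99 / 9 = 11 N.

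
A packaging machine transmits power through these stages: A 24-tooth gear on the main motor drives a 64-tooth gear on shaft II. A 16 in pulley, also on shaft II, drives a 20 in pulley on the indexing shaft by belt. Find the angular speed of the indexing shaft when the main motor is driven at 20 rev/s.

Gear mesh: ratio = 64/24 = 2.6667, so shaft II turns at 20 / 2.6667 = 7.5 rev/s.
Belt: ratio = 20/16 = 1.25, so the indexing shaft turns at 7.5 / 1.25 = 6 rev/s.

6 rev/s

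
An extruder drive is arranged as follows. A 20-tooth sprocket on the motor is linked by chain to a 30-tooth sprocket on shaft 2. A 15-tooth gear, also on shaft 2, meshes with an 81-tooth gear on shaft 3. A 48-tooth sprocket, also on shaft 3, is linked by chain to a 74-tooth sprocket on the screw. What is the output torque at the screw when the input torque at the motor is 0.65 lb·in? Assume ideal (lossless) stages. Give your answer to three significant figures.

chain 30/20 = 1.5 → τ = 0.65·1.5 = 0.975 lb·in
gear mesh 81/15 = 5.4 → τ = 0.975·5.4 = 5.265 lb·in
chain 74/48 = 1.5417 → τ = 5.265·1.5417 = 8.1169 lb·in

8.12 lb·in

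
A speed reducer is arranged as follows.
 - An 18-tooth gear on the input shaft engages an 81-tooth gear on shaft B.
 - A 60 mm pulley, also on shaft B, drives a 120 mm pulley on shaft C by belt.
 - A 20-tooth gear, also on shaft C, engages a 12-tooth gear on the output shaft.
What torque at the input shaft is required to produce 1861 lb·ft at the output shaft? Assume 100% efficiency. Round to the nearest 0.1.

Overall ratio R = 4.5 × 2 × 0.6 = 5.4.
Input torque = output torque / R = 1861 / 5.4 = 344.63 lb·ft.

344.6 lb·ft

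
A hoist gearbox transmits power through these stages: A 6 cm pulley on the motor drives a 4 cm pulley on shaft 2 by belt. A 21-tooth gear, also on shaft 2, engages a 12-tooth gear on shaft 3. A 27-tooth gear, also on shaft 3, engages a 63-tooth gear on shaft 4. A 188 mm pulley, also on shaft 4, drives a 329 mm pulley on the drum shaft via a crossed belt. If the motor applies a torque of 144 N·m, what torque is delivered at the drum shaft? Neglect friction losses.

224 N·m

Belt: ratio = 4/6 = 0.66667; torque at shaft 2 = 144 × 0.66667 = 96 N·m.
Gear mesh: ratio = 12/21 = 0.57143; torque at shaft 3 = 96 × 0.57143 = 54.857 N·m.
Gear mesh: ratio = 63/27 = 2.3333; torque at shaft 4 = 54.857 × 2.3333 = 128 N·m.
Belt: ratio = 329/188 = 1.75; torque at the drum shaft = 128 × 1.75 = 224 N·m.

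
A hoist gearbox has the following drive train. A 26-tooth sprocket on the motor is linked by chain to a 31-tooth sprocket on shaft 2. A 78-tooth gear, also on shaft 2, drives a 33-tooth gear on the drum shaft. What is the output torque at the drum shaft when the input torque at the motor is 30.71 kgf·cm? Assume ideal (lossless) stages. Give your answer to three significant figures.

15.5 kgf·cm

After the chain (31/26): 30.71 × 1.1923 = 36.616 kgf·cm
After the gear mesh (33/78): 36.616 × 0.42308 = 15.491 kgf·cm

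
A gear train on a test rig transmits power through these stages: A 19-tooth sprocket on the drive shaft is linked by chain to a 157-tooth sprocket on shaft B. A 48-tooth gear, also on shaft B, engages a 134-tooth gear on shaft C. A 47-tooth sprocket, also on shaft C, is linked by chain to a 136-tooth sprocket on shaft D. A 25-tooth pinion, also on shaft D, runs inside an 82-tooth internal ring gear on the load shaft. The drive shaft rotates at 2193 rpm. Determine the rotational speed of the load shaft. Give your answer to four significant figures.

10.02 rpm

chain 157/19 = 8.2632 → 2193/8.2632 = 265.39 rpm
gear mesh 134/48 = 2.7917 → 265.39/2.7917 = 95.067 rpm
chain 136/47 = 2.8936 → 95.067/2.8936 = 32.854 rpm
internal gear 82/25 = 3.28 → 32.854/3.28 = 10.016 rpm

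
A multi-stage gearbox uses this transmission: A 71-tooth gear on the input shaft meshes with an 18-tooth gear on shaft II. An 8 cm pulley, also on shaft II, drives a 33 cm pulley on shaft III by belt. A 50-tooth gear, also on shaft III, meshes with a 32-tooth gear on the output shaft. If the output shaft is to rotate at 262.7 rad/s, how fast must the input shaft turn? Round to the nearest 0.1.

175.8 rad/s

Overall ratio R = 0.25352 × 4.125 × 0.64 = 0.6693.
Required input speed = output speed × R = 262.7 × 0.6693 = 175.82 rad/s.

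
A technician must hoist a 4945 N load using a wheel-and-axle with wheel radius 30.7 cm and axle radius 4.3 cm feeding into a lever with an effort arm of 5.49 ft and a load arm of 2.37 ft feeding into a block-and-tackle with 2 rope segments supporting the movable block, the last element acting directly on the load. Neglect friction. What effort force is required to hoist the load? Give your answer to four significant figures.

Wheel-and-axle MA = R/r = 30.7/4.3 = 7.1395.
Lever MA = effort arm / load arm = 5.49/2.37 = 2.3165.
Block-and-tackle MA = number of supporting rope parts = 2.
Combined ideal MA = 7.1395 × 2.3165 × 2 = 33.077.
Effort = load / MA = 4945 / 33.077 = 149.5 N.

149.5 N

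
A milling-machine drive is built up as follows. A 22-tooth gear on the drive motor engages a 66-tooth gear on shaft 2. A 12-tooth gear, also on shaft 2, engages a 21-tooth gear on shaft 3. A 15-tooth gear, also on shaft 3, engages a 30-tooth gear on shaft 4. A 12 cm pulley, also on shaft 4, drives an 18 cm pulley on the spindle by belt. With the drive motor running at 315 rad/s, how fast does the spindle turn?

20 rad/s

gear mesh 66/22 = 3 → 315/3 = 105 rad/s
gear mesh 21/12 = 1.75 → 105/1.75 = 60 rad/s
gear mesh 30/15 = 2 → 60/2 = 30 rad/s
belt 18/12 = 1.5 → 30/1.5 = 20 rad/s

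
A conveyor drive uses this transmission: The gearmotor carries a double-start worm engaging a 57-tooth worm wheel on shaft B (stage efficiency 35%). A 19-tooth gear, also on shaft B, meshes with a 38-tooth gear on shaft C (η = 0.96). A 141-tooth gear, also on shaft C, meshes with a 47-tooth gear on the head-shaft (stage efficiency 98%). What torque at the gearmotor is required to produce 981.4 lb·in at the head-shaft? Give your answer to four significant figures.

Overall ratio R = 28.5 × 2 × 0.33333 = 19; overall efficiency η = 0.35 × 0.96 × 0.98 = 0.3293.
Input torque = output torque / (R × η) = 981.4 / (19 × 0.3293) = 156.87 lb·in.

156.9 lb·in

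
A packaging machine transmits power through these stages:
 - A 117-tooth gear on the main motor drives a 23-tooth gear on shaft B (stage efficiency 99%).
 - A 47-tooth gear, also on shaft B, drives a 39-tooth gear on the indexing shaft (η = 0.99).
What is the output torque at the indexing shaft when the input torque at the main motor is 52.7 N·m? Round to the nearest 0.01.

After the gear mesh (23/117): 52.7 × 0.19658 × 0.99 = 10.256 N·m
After the gear mesh (39/47): 10.256 × 0.82979 × 0.99 = 8.4254 N·m

8.43 N·m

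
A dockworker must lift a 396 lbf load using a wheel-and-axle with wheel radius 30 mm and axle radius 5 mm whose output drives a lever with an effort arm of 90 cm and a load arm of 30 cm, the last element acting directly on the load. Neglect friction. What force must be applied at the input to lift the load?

22 lbf

Wheel-and-axle MA = R/r = 30/5 = 6.
Lever MA = effort arm / load arm = 90/30 = 3.
Combined ideal MA = 6 × 3 = 18.
Effort = load / MA = 396 / 18 = 22 lbf.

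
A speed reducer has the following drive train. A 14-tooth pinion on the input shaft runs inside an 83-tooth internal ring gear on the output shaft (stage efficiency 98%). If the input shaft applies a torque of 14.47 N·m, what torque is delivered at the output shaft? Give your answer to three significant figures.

84.1 N·m

Internal gear: ratio = 83/14 = 5.9286; torque at the output shaft = 14.47 × 5.9286 × 0.98 = 84.071 N·m.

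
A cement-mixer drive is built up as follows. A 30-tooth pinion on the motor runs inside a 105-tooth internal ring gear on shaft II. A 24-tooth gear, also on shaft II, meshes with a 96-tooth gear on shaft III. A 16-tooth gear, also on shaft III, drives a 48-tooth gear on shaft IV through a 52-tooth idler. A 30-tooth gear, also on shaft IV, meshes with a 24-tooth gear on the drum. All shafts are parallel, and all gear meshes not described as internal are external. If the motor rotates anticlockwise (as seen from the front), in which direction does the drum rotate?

the motor → shaft II: internal mesh, same direction → CCW.
shaft II → shaft III: external mesh, 1 reversal → CW.
shaft III → shaft IV: driver → idler → driven is 2 external meshes, 2 reversals → CW.
shaft IV → the drum: external mesh, 1 reversal → CCW.
4 reversals in total — an even number — so the drum turns the same way as the motor.

anticlockwise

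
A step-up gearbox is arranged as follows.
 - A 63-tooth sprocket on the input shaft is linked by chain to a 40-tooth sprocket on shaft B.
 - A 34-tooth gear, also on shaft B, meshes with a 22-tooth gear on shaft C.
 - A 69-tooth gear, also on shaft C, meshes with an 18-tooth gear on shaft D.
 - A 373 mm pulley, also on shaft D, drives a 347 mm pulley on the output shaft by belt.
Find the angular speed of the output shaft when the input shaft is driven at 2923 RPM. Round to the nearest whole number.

29317 RPM

chain 40/63 = 0.63492 → 2923/0.63492 = 4603.7 RPM
gear mesh 22/34 = 0.64706 → 4603.7/0.64706 = 7114.8 RPM
gear mesh 18/69 = 0.26087 → 7114.8/0.26087 = 27274 RPM
belt 347/373 = 0.93029 → 27274/0.93029 = 29317 RPM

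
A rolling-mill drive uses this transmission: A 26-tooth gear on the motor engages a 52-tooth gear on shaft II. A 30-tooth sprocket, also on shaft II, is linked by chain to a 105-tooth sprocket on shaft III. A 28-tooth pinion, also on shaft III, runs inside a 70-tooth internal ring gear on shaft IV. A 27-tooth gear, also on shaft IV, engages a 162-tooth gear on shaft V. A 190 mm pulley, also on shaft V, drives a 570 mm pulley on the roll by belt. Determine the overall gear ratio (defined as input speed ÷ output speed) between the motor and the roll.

Each stage contributes driven/driver: gear mesh 52/26 = 2, chain 105/30 = 3.5, internal gear 70/28 = 2.5, gear mesh 162/27 = 6, belt 570/190 = 3.
Overall: 2 × 3.5 × 2.5 × 6 × 3 = 315.

315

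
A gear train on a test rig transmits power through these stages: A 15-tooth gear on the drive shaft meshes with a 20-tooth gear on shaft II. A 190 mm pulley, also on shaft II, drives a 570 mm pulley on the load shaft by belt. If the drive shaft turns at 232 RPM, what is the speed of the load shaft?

58 RPM

the drive shaft → shaft II (gear mesh, 20/15): 232 ÷ 1.3333 = 174 RPM
shaft II → the load shaft (belt, 570/190): 174 ÷ 3 = 58 RPM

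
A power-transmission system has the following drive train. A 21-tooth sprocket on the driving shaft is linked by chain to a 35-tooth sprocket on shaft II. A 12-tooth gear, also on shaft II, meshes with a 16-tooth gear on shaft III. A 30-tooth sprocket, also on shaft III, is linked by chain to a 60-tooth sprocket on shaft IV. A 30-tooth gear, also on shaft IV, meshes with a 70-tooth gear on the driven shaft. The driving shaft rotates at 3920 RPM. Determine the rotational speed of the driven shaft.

the driving shaft → shaft II (chain, 35/21): 3920 ÷ 1.6667 = 2352 RPM
shaft II → shaft III (gear mesh, 16/12): 2352 ÷ 1.3333 = 1764 RPM
shaft III → shaft IV (chain, 60/30): 1764 ÷ 2 = 882 RPM
shaft IV → the driven shaft (gear mesh, 70/30): 882 ÷ 2.3333 = 378 RPM

378 RPM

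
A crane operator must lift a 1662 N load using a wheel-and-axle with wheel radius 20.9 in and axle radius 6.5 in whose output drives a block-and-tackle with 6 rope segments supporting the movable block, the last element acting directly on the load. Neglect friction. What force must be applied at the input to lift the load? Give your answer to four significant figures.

86.15 N

Wheel-and-axle MA = R/r = 20.9/6.5 = 3.2154.
Block-and-tackle MA = number of supporting rope parts = 6.
Combined ideal MA = 3.2154 × 6 = 19.292.
Effort = load / MA = 1662 / 19.292 = 86.148 N.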